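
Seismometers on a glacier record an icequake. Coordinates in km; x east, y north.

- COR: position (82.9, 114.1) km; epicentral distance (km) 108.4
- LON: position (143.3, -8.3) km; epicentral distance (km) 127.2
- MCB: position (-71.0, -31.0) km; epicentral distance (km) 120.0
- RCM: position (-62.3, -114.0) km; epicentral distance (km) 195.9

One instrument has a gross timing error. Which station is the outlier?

Solve using three stations at a time. Using COR, MCB, RCM (subtract circle equations pairwise → linear system) gives (x, y) ≈ (-18.8, 77.0).
Distances from that point to each station vs reported:
  COR: calculated 108.3 vs reported 108.4 → residual 0.1 km
  LON: calculated 183.2 vs reported 127.2 → residual 56.0 km
  MCB: calculated 119.9 vs reported 120.0 → residual 0.1 km
  RCM: calculated 195.8 vs reported 195.9 → residual 0.1 km
COR, MCB, RCM are mutually consistent (residuals ≈ 0); LON is off by 56.0 km.

LON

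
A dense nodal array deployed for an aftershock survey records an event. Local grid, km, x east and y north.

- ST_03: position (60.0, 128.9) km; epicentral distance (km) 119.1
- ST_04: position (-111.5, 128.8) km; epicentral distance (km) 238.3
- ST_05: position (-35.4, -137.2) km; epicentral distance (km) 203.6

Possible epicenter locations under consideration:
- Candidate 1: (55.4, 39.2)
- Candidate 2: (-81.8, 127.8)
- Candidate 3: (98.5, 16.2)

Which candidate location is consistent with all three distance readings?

For each candidate, compare |candidate − station| to the reported distance:
Candidate 1: residuals ST_03 29.3, ST_04 48.9, ST_05 5.2 → max 48.9 km
Candidate 2: residuals ST_03 22.7, ST_04 208.6, ST_05 65.4 → max 208.6 km
Candidate 3: residuals ST_03 0.0, ST_04 0.0, ST_05 0.0 → max 0.0 km
Only Candidate 3 has all residuals ≈ 0.

Candidate 3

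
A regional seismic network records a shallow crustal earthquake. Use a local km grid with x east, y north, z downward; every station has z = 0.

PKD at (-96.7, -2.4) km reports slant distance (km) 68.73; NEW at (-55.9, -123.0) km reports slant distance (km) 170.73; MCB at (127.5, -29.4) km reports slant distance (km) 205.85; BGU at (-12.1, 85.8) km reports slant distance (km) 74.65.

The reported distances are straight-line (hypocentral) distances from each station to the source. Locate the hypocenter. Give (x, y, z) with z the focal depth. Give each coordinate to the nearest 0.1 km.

x ≈ -61.4 km, y ≈ 43.6 km, depth ≈ 36.9 km

Each station gives a sphere (x−x_i)² + (y−y_i)² + z² = d_i² (stations at z=0).
Subtracting the PKD sphere from NEW and MCB: z² cancels, leaving linear equations in x and y:
81.6 x − 241.2 y = -15527.76
448.4 x − 54.0 y = -29886.45
Solving: x ≈ -61.400, y ≈ 43.605 km (keep extra digits for the depth step; rounded: -61.4, 43.6).
Then from the PKD sphere: z² = 68.73² − (x + 96.7)² − (y + 2.4)² with x = -61.400, y = 43.605, so z ≈ 36.895 ≈ 36.9 km.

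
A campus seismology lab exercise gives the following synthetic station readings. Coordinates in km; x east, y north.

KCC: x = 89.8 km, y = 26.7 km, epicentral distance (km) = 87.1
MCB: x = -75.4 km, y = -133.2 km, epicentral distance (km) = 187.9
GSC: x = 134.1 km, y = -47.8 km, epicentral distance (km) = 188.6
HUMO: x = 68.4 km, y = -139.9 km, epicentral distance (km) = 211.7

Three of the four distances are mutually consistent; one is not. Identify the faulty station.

Solve using three stations at a time. Using MCB, GSC, HUMO (subtract circle equations pairwise → linear system) gives (x, y) ≈ (-27.9, 48.5).
Distances from that point to each station vs reported:
  KCC: calculated 119.7 vs reported 87.1 → residual 32.6 km
  MCB: calculated 187.8 vs reported 187.9 → residual 0.1 km
  GSC: calculated 188.5 vs reported 188.6 → residual 0.1 km
  HUMO: calculated 211.6 vs reported 211.7 → residual 0.1 km
MCB, GSC, HUMO are mutually consistent (residuals ≈ 0); KCC is off by 32.6 km.

KCC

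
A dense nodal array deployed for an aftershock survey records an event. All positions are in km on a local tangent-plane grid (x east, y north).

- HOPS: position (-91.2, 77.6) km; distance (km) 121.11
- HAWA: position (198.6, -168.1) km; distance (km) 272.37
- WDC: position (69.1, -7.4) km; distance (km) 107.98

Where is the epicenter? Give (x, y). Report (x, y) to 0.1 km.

-36.4 km east, -30.4 km north

Circle about each station: (x + 91.2)² + (y − 77.6)² = 121.11²; (x − 198.6)² + (y + 168.1)² = 272.37²; (x − 69.1)² + (y + 7.4)² = 107.98².
Subtracting the HOPS equation from the HAWA and WDC equations removes the quadratic terms:
579.6 x − 491.4 y = -6157.41
320.6 x − 170.0 y = -6501.68
Solving the 2×2 system: x ≈ -36.4, y ≈ -30.4 km.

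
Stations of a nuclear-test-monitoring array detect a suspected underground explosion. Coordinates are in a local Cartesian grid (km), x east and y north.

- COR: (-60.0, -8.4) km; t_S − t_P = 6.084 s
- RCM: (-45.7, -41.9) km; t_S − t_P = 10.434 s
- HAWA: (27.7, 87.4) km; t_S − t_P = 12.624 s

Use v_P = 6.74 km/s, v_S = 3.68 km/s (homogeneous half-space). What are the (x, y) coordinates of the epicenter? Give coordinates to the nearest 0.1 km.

(-63.4, 40.8)

Distance from S−P lag: d = Δt · v_P v_S / (v_P − v_S) = Δt · (6.74·3.68)/(6.74−3.68) ≈ 8.1056·Δt.
So d_COR = 49.31, d_RCM = 84.57, d_HAWA = 102.33 km.
Circle about each station: (x + 60.0)² + (y + 8.4)² = 49.31²; (x + 45.7)² + (y + 41.9)² = 84.57²; (x − 27.7)² + (y − 87.4)² = 102.33².
Subtracting pairs of circle equations eliminates x²+y² and gives linear equations (the radical axes):
28.6 x − 67.0 y = -4547.07
175.4 x + 191.6 y = -3304.46
Solving the 2×2 system: x ≈ -63.4, y ≈ 40.8 km.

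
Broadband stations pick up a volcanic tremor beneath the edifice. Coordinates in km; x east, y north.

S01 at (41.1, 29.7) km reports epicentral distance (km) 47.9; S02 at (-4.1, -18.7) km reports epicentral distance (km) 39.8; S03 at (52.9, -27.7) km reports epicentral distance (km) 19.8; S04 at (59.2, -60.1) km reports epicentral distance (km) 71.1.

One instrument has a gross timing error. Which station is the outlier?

Solve using three stations at a time. Using S01, S02, S03 (subtract circle equations pairwise → linear system) gives (x, y) ≈ (35.7, -17.9).
Distances from that point to each station vs reported:
  S01: calculated 47.9 vs reported 47.9 → residual 0.0 km
  S02: calculated 39.8 vs reported 39.8 → residual 0.0 km
  S03: calculated 19.8 vs reported 19.8 → residual 0.0 km
  S04: calculated 48.3 vs reported 71.1 → residual 22.8 km
S01, S02, S03 are mutually consistent (residuals ≈ 0); S04 is off by 22.8 km.

S04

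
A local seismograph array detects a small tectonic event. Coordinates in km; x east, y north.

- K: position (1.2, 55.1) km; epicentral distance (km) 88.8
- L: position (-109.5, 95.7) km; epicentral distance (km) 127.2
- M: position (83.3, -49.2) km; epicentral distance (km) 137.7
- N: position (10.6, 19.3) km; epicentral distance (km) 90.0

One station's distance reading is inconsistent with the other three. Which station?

Solve using three stations at a time. Using K, L, M (subtract circle equations pairwise → linear system) gives (x, y) ≈ (-50.6, -17.0).
Distances from that point to each station vs reported:
  K: calculated 88.8 vs reported 88.8 → residual 0.0 km
  L: calculated 127.2 vs reported 127.2 → residual 0.0 km
  M: calculated 137.7 vs reported 137.7 → residual 0.0 km
  N: calculated 71.2 vs reported 90.0 → residual 18.8 km
K, L, M are mutually consistent (residuals ≈ 0); N is off by 18.8 km.

N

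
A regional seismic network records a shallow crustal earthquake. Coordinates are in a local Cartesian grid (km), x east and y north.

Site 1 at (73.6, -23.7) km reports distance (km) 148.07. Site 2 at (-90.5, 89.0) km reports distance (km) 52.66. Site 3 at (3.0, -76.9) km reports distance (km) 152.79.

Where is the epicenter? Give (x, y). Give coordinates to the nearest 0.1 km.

Circle about each station: (x − 73.6)² + (y + 23.7)² = 148.07²; (x + 90.5)² + (y − 89.0)² = 52.66²; (x − 3.0)² + (y + 76.9)² = 152.79².
Subtracting the Site 1 equation from the Site 2 and Site 3 equations removes the quadratic terms:
-328.2 x + 225.4 y = 29284.25
-141.2 x − 106.4 y = -1476.10
Solving the 2×2 system: x ≈ -41.7, y ≈ 69.2 km.
Check against Site 1 (with the unrounded x, y): √((x − 73.6)²+(y + 23.7)²) = 148.07 ≈ 148.07 km. ✓

(-41.7, 69.2)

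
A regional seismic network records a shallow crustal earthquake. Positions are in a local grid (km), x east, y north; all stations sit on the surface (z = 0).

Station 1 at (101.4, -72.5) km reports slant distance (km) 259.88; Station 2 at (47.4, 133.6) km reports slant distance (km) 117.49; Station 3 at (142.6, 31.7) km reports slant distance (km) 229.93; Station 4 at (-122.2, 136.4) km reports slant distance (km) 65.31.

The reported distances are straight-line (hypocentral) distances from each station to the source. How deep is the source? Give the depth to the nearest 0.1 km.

depth ≈ 30.4 km

Each station gives a sphere (x−x_i)² + (y−y_i)² + z² = d_i² (stations at z=0).
Subtracting the Station 1 sphere from Station 2 and Station 3: z² cancels, leaving linear equations in x and y:
-108.0 x + 412.2 y = 58291.22
82.4 x + 208.4 y = 20471.25
Solving: x ≈ -65.689, y ≈ 124.204 km (keep extra digits for the depth step; rounded: -65.7, 124.2).
Then from the Station 1 sphere: z² = 259.88² − (x − 101.4)² − (y + 72.5)² with x = -65.689, y = 124.204, so z ≈ 30.437 ≈ 30.4 km.
Check against Station 4 (with the unrounded solution): distance 65.33 ≈ 65.31 km. ✓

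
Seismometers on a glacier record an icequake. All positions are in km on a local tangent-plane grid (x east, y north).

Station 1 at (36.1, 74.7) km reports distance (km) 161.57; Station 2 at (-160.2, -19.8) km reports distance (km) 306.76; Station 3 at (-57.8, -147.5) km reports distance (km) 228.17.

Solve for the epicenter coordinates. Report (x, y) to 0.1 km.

145.6 km east, -44.1 km north

Circle about each station: (x − 36.1)² + (y − 74.7)² = 161.57²; (x + 160.2)² + (y + 19.8)² = 306.76²; (x + 57.8)² + (y + 147.5)² = 228.17².
Subtracting pairs of circle equations eliminates x²+y² and gives linear equations (the radical axes):
-392.6 x − 189.0 y = -48824.05
-187.8 x − 444.4 y = -7742.89
Solving the 2×2 system: x ≈ 145.6, y ≈ -44.1 km.
Check against Station 1 (with the unrounded x, y): √((x − 36.1)²+(y − 74.7)²) = 161.56 ≈ 161.57 km. ✓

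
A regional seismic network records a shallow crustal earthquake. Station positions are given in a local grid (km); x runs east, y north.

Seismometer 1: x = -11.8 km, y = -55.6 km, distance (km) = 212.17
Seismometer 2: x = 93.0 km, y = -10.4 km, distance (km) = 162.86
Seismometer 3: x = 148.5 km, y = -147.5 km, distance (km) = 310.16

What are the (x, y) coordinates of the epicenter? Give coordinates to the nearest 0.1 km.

Circle about each station: (x + 11.8)² + (y + 55.6)² = 212.17²; (x − 93.0)² + (y + 10.4)² = 162.86²; (x − 148.5)² + (y + 147.5)² = 310.16².
Subtracting the Seismometer 1 equation from the Seismometer 2 and Seismometer 3 equations removes the quadratic terms:
209.6 x + 90.4 y = 24019.29
320.6 x − 183.8 y = -10605.22
Solving the 2×2 system: x ≈ 51.2, y ≈ 147.0 km.

x ≈ 51.2 km, y ≈ 147.0 km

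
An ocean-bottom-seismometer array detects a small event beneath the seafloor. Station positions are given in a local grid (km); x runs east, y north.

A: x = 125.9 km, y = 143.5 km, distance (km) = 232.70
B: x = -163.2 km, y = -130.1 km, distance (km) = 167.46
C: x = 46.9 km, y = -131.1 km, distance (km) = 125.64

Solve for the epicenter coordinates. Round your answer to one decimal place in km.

(-28.5, -30.6)

Circle about each station: (x − 125.9)² + (y − 143.5)² = 232.70²; (x + 163.2)² + (y + 130.1)² = 167.46²; (x − 46.9)² + (y + 131.1)² = 125.64².
Subtracting the A equation from the B and C equations removes the quadratic terms:
-578.2 x − 547.2 y = 33223.63
-158.0 x − 549.2 y = 21307.64
Solving the 2×2 system: x ≈ -28.5, y ≈ -30.6 km.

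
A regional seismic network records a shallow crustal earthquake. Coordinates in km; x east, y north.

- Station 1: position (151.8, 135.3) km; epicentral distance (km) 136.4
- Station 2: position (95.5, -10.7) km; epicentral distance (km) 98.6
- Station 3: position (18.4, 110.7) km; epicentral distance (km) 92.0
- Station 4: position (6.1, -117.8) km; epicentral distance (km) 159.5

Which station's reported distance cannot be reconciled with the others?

Solve using three stations at a time. Using Station 1, Station 3, Station 4 (subtract circle equations pairwise → linear system) gives (x, y) ≈ (64.1, 30.8).
Distances from that point to each station vs reported:
  Station 1: calculated 136.4 vs reported 136.4 → residual 0.0 km
  Station 2: calculated 52.1 vs reported 98.6 → residual 46.5 km
  Station 3: calculated 92.0 vs reported 92.0 → residual 0.0 km
  Station 4: calculated 159.5 vs reported 159.5 → residual 0.0 km
Station 1, Station 3, Station 4 are mutually consistent (residuals ≈ 0); Station 2 is off by 46.5 km.

Station 2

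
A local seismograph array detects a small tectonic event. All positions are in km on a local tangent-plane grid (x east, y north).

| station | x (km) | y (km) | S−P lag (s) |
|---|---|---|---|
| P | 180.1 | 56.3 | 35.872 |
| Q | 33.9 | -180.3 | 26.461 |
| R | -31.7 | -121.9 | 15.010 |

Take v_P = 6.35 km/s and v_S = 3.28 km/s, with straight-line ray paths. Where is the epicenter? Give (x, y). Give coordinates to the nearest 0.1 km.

Distance from S−P lag: d = Δt · v_P v_S / (v_P − v_S) = Δt · (6.35·3.28)/(6.35−3.28) ≈ 6.7844·Δt.
So d_P = 243.37, d_Q = 179.52, d_R = 101.83 km.
Circle about each station: (x − 180.1)² + (y − 56.3)² = 243.37²; (x − 33.9)² + (y + 180.3)² = 179.52²; (x + 31.7)² + (y + 121.9)² = 101.83².
Subtracting pairs of circle equations eliminates x²+y² and gives linear equations (the radical axes):
-292.4 x − 473.2 y = 25053.13
-423.6 x − 356.4 y = 29118.41
Solving the 2×2 system: x ≈ -50.4, y ≈ -21.8 km.

-50.4 km east, -21.8 km north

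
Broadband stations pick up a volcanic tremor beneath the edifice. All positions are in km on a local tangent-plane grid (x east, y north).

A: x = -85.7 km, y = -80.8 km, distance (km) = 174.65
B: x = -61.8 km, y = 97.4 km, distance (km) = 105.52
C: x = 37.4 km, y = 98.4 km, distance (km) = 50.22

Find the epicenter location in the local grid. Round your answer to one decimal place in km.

Circle about each station: (x + 85.7)² + (y + 80.8)² = 174.65²; (x + 61.8)² + (y − 97.4)² = 105.52²; (x − 37.4)² + (y − 98.4)² = 50.22².
Subtracting the A equation from the B and C equations removes the quadratic terms:
47.8 x + 356.4 y = 18801.02
246.2 x + 358.4 y = 25188.76
Solving the 2×2 system: x ≈ 31.7, y ≈ 48.5 km.

(31.7, 48.5)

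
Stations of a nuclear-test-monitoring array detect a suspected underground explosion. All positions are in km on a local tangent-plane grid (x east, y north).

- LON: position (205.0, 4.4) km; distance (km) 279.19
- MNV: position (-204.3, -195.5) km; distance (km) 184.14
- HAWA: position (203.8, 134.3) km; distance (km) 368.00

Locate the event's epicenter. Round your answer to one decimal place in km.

Circle about each station: (x − 205.0)² + (y − 4.4)² = 279.19²; (x + 204.3)² + (y + 195.5)² = 184.14²; (x − 203.8)² + (y − 134.3)² = 368.00².
Subtracting the LON equation from the MNV and HAWA equations removes the quadratic terms:
-818.6 x − 399.8 y = 81953.90
-2.4 x + 259.8 y = -39950.37
Solving the 2×2 system: x ≈ -24.9, y ≈ -154.0 km.

(-24.9, -154.0)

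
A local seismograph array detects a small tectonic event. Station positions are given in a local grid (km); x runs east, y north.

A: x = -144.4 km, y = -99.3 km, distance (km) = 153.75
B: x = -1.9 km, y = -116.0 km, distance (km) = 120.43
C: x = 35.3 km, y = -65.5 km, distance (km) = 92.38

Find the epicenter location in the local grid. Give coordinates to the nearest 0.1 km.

(-28.3, 1.5)

Circle about each station: (x + 144.4)² + (y + 99.3)² = 153.75²; (x + 1.9)² + (y + 116.0)² = 120.43²; (x − 35.3)² + (y + 65.5)² = 92.38².
Subtracting the A equation from the B and C equations removes the quadratic terms:
285.0 x − 33.4 y = -8116.56
359.4 x + 67.6 y = -10070.51
Solving the 2×2 system: x ≈ -28.3, y ≈ 1.5 km.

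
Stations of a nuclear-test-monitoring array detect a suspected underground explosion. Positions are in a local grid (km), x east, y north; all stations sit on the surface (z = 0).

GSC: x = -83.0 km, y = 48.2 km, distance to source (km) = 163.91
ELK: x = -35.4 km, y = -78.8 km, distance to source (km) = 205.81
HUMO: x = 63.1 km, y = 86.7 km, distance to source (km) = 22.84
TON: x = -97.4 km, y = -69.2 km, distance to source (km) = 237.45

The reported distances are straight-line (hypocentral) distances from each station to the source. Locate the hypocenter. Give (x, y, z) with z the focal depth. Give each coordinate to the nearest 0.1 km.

Each station gives a sphere (x−x_i)² + (y−y_i)² + z² = d_i² (stations at z=0).
Subtracting the GSC sphere from ELK and HUMO: z² cancels, leaving linear equations in x and y:
95.2 x − 254.0 y = -17240.91
292.2 x + 77.0 y = 28631.08
Solving: x ≈ 72.898, y ≈ 95.200 km (keep extra digits for the depth step; rounded: 72.9, 95.2).
Then from the GSC sphere: z² = 163.91² − (x + 83.0)² − (y − 48.2)² with x = 72.898, y = 95.200, so z ≈ 18.796 ≈ 18.8 km.

(72.9, 95.2, 18.8)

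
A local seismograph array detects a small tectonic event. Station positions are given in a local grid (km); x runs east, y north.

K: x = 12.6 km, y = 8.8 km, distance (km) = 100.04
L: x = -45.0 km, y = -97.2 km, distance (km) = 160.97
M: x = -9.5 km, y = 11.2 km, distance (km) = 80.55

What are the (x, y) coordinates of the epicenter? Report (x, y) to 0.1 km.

x ≈ -72.5 km, y ≈ 61.4 km

Circle about each station: (x − 12.6)² + (y − 8.8)² = 100.04²; (x + 45.0)² + (y + 97.2)² = 160.97²; (x + 9.5)² + (y − 11.2)² = 80.55².
Subtracting the K equation from the L and M equations removes the quadratic terms:
-115.2 x − 212.0 y = -4666.70
-44.2 x + 4.8 y = 3499.19
Solving the 2×2 system: x ≈ -72.5, y ≈ 61.4 km.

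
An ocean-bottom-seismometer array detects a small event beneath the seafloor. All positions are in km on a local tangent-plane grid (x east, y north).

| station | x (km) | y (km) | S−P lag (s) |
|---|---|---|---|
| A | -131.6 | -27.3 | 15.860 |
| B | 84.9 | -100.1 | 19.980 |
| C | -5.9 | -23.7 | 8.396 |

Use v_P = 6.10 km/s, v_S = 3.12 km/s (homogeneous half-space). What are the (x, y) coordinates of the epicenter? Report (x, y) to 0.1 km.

Distance from S−P lag: d = Δt · v_P v_S / (v_P − v_S) = Δt · (6.10·3.12)/(6.10−3.12) ≈ 6.3866·Δt.
So d_A = 101.29, d_B = 127.60, d_C = 53.62 km.
Circle about each station: (x + 131.6)² + (y + 27.3)² = 101.29²; (x − 84.9)² + (y + 100.1)² = 127.60²; (x + 5.9)² + (y + 23.7)² = 53.62².
Subtracting the A equation from the B and C equations removes the quadratic terms:
433.0 x − 145.6 y = -6857.93
251.4 x + 7.2 y = -10082.79
Solving the 2×2 system: x ≈ -38.2, y ≈ -66.5 km.
Check against A (with the unrounded x, y): √((x + 131.6)²+(y + 27.3)²) = 101.29 ≈ 101.29 km. ✓

x ≈ -38.2 km, y ≈ -66.5 km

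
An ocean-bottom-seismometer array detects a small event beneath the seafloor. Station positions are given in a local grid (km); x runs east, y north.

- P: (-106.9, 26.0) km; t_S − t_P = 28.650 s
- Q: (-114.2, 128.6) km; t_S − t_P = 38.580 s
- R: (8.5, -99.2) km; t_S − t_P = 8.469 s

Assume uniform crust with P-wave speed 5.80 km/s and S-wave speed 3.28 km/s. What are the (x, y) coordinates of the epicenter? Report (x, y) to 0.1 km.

Distance from S−P lag: d = Δt · v_P v_S / (v_P − v_S) = Δt · (5.80·3.28)/(5.80−3.28) ≈ 7.5492·Δt.
So d_P = 216.28, d_Q = 291.25, d_R = 63.93 km.
Circle about each station: (x + 106.9)² + (y − 26.0)² = 216.28²; (x + 114.2)² + (y − 128.6)² = 291.25²; (x − 8.5)² + (y + 99.2)² = 63.93².
Subtracting pairs of circle equations eliminates x²+y² and gives linear equations (the radical axes):
-14.6 x + 205.2 y = -20573.53
230.8 x − 250.4 y = 40499.27
Solving the 2×2 system: x ≈ 72.3, y ≈ -95.1 km.
Check against P (with the unrounded x, y): √((x + 106.9)²+(y − 26.0)²) = 216.27 ≈ 216.28 km. ✓

72.3 km east, -95.1 km north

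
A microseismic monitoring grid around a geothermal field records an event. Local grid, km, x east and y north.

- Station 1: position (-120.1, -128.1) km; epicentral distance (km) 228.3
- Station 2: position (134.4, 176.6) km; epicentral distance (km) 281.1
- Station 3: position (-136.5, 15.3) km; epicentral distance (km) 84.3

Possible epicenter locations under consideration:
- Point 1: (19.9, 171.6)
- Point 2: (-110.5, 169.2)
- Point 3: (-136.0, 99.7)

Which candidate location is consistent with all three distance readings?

Point 3

For each candidate, compare |candidate − station| to the reported distance:
Point 1: residuals Station 1 102.5, Station 2 166.5, Station 3 136.8 → max 166.5 km
Point 2: residuals Station 1 69.2, Station 2 36.1, Station 3 71.8 → max 71.8 km
Point 3: residuals Station 1 0.1, Station 2 0.0, Station 3 0.1 → max 0.1 km
Only Point 3 has all residuals ≈ 0.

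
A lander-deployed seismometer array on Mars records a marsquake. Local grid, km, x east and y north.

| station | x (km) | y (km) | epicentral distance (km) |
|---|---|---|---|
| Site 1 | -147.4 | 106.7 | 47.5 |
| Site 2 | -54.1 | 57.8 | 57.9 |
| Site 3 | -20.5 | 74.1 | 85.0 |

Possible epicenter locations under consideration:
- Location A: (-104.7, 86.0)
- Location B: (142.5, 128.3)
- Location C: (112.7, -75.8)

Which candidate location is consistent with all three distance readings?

Location A

For each candidate, compare |candidate − station| to the reported distance:
Location A: residuals Site 1 0.0, Site 2 0.0, Site 3 0.0 → max 0.0 km
Location B: residuals Site 1 243.2, Site 2 151.0, Site 3 86.8 → max 243.2 km
Location C: residuals Site 1 270.2, Site 2 155.8, Site 3 115.5 → max 270.2 km
Only Location A has all residuals ≈ 0.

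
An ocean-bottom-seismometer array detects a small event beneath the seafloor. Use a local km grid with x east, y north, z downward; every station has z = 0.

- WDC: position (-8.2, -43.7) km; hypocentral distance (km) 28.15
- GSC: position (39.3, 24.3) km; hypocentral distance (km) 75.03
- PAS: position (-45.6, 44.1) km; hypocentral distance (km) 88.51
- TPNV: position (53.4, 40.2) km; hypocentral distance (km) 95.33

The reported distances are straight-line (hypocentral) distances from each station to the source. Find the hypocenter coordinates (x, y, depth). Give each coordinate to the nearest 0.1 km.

Each station gives a sphere (x−x_i)² + (y−y_i)² + z² = d_i² (stations at z=0).
Subtracting the WDC sphere from GSC and PAS: z² cancels, leaving linear equations in x and y:
95.0 x + 136.0 y = -4679.03
-74.8 x + 175.6 y = -4994.36
Solving: x ≈ -5.303, y ≈ -30.700 km (keep extra digits for the depth step; rounded: -5.3, -30.7).
Then from the WDC sphere: z² = 28.15² − (x + 8.2)² − (y + 43.7)² with x = -5.303, y = -30.700, so z ≈ 24.800 ≈ 24.8 km.

(-5.3, -30.7, 24.8)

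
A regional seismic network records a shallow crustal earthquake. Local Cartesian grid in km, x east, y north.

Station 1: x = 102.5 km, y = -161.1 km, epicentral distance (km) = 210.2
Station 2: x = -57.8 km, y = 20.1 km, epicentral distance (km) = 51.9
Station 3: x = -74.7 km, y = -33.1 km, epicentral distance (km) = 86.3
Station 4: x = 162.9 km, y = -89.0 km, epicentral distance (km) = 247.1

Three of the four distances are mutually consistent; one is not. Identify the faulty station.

Station 4

Solve using three stations at a time. Using Station 1, Station 2, Station 3 (subtract circle equations pairwise → linear system) gives (x, y) ≈ (-5.9, 19.0).
Distances from that point to each station vs reported:
  Station 1: calculated 210.2 vs reported 210.2 → residual 0.0 km
  Station 2: calculated 51.9 vs reported 51.9 → residual 0.0 km
  Station 3: calculated 86.3 vs reported 86.3 → residual 0.0 km
  Station 4: calculated 200.4 vs reported 247.1 → residual 46.7 km
Station 1, Station 2, Station 3 are mutually consistent (residuals ≈ 0); Station 4 is off by 46.7 km.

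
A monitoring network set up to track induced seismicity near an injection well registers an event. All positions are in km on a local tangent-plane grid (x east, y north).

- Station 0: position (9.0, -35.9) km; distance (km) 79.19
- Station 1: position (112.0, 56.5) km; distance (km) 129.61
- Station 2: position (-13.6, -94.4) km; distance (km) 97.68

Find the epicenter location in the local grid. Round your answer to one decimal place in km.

Circle about each station: (x − 9.0)² + (y + 35.9)² = 79.19²; (x − 112.0)² + (y − 56.5)² = 129.61²; (x + 13.6)² + (y + 94.4)² = 97.68².
Subtracting pairs of circle equations eliminates x²+y² and gives linear equations (the radical axes):
206.0 x + 184.8 y = 3838.74
-45.2 x − 117.0 y = 4456.18
Solving the 2×2 system: x ≈ 80.8, y ≈ -69.3 km.

x ≈ 80.8 km, y ≈ -69.3 km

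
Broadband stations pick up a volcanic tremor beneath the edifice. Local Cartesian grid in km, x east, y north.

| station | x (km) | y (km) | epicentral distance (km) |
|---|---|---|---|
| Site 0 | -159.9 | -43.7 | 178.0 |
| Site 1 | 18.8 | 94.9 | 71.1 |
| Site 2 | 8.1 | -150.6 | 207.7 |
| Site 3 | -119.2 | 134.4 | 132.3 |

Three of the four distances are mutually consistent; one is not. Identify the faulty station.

Solve using three stations at a time. Using Site 0, Site 2, Site 3 (subtract circle equations pairwise → linear system) gives (x, y) ≈ (-12.5, 56.1).
Distances from that point to each station vs reported:
  Site 0: calculated 178.0 vs reported 178.0 → residual 0.0 km
  Site 1: calculated 49.8 vs reported 71.1 → residual 21.3 km
  Site 2: calculated 207.7 vs reported 207.7 → residual 0.0 km
  Site 3: calculated 132.4 vs reported 132.3 → residual 0.1 km
Site 0, Site 2, Site 3 are mutually consistent (residuals ≈ 0); Site 1 is off by 21.3 km.

Site 1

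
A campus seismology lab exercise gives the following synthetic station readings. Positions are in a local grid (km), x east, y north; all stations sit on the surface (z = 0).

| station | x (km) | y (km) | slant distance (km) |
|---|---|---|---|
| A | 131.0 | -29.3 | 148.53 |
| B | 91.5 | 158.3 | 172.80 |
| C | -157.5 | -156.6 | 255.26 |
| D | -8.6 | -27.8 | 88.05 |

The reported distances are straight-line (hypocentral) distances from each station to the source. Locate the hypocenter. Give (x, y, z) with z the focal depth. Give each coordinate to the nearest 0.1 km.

x ≈ 10.5 km, y ≈ 22.5 km, depth ≈ 69.7 km

Each station gives a sphere (x−x_i)² + (y−y_i)² + z² = d_i² (stations at z=0).
Subtracting the A sphere from B and C: z² cancels, leaving linear equations in x and y:
-79.0 x + 375.2 y = 7612.97
-577.0 x − 254.6 y = -11786.19
Solving: x ≈ 10.498, y ≈ 22.501 km (keep extra digits for the depth step; rounded: 10.5, 22.5).
Then from the A sphere: z² = 148.53² − (x − 131.0)² − (y + 29.3)² with x = 10.498, y = 22.501, so z ≈ 69.693 ≈ 69.7 km.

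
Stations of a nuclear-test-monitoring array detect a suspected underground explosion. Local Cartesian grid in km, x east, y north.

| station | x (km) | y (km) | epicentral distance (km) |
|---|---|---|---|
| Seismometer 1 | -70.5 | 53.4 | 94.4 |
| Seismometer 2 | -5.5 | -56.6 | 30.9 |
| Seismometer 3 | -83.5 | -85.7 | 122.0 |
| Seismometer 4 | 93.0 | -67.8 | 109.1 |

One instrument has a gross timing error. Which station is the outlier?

Solve using three stations at a time. Using Seismometer 1, Seismometer 3, Seismometer 4 (subtract circle equations pairwise → linear system) gives (x, y) ≈ (5.7, -2.4).
Distances from that point to each station vs reported:
  Seismometer 1: calculated 94.4 vs reported 94.4 → residual 0.0 km
  Seismometer 2: calculated 55.3 vs reported 30.9 → residual 24.4 km
  Seismometer 3: calculated 122.0 vs reported 122.0 → residual 0.0 km
  Seismometer 4: calculated 109.1 vs reported 109.1 → residual 0.0 km
Seismometer 1, Seismometer 3, Seismometer 4 are mutually consistent (residuals ≈ 0); Seismometer 2 is off by 24.4 km.

Seismometer 2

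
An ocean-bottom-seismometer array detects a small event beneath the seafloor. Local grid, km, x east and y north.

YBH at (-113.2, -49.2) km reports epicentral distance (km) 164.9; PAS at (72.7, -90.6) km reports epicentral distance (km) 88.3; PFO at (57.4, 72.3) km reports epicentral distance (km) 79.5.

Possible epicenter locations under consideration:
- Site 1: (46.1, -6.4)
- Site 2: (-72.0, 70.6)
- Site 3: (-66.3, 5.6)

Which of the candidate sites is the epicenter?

For each candidate, compare |candidate − station| to the reported distance:
Site 1: residuals YBH 0.0, PAS 0.0, PFO 0.0 → max 0.0 km
Site 2: residuals YBH 38.2, PAS 128.3, PFO 49.9 → max 128.3 km
Site 3: residuals YBH 92.8, PAS 80.7, PFO 61.0 → max 92.8 km
Only Site 1 has all residuals ≈ 0.

Site 1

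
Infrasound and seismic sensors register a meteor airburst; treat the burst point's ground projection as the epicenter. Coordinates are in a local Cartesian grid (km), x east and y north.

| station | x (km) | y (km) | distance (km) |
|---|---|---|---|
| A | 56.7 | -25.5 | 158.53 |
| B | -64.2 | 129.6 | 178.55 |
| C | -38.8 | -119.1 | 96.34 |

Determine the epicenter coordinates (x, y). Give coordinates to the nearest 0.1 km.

Circle about each station: (x − 56.7)² + (y + 25.5)² = 158.53²; (x + 64.2)² + (y − 129.6)² = 178.55²; (x + 38.8)² + (y + 119.1)² = 96.34².
Subtracting the A equation from the B and C equations removes the quadratic terms:
-241.8 x + 310.2 y = 10304.32
-191.0 x − 187.2 y = 27675.48
Solving the 2×2 system: x ≈ -100.6, y ≈ -45.2 km.

(-100.6, -45.2)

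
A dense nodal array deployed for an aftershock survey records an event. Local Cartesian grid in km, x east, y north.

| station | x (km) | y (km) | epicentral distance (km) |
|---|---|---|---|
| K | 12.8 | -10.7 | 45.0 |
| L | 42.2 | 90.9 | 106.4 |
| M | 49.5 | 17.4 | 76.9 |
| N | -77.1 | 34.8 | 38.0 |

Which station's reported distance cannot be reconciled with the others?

Solve using three stations at a time. Using K, L, M (subtract circle equations pairwise → linear system) gives (x, y) ≈ (-27.0, 10.1).
Distances from that point to each station vs reported:
  K: calculated 44.9 vs reported 45.0 → residual 0.1 km
  L: calculated 106.4 vs reported 106.4 → residual 0.0 km
  M: calculated 76.9 vs reported 76.9 → residual 0.0 km
  N: calculated 55.8 vs reported 38.0 → residual 17.8 km
K, L, M are mutually consistent (residuals ≈ 0); N is off by 17.8 km.

N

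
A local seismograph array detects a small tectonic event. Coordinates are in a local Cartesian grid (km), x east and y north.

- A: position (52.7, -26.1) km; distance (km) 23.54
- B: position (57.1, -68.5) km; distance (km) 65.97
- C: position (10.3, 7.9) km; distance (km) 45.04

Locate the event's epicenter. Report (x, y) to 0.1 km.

Circle about each station: (x − 52.7)² + (y + 26.1)² = 23.54²; (x − 57.1)² + (y + 68.5)² = 65.97²; (x − 10.3)² + (y − 7.9)² = 45.04².
Subtracting the A equation from the B and C equations removes the quadratic terms:
8.8 x − 84.8 y = 696.25
-84.8 x + 68.0 y = -4764.47
Solving the 2×2 system: x ≈ 54.1, y ≈ -2.6 km.

54.1 km east, -2.6 km north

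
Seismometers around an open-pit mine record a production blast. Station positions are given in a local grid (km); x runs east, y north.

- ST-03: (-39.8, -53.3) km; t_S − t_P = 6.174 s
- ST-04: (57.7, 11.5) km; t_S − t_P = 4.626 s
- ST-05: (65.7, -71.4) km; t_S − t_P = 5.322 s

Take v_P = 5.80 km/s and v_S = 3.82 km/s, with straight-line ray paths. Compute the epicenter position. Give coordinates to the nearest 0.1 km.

Distance from S−P lag: d = Δt · v_P v_S / (v_P − v_S) = Δt · (5.80·3.82)/(5.80−3.82) ≈ 11.1899·Δt.
So d_ST-03 = 69.09, d_ST-04 = 51.76, d_ST-05 = 59.55 km.
Circle about each station: (x + 39.8)² + (y + 53.3)² = 69.09²; (x − 57.7)² + (y − 11.5)² = 51.76²; (x − 65.7)² + (y + 71.4)² = 59.55².
Subtracting the ST-03 equation from the ST-04 and ST-05 equations removes the quadratic terms:
195.0 x + 129.6 y = 1130.94
211.0 x − 36.2 y = 6216.75
Solving the 2×2 system: x ≈ 24.6, y ≈ -28.3 km.

(24.6, -28.3)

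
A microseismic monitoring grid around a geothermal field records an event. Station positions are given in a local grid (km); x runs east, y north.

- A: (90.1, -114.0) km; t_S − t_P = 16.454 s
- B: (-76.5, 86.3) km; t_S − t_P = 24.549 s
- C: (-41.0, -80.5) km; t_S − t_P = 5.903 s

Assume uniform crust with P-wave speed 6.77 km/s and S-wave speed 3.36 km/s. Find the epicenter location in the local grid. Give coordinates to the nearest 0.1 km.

x ≈ -6.4 km, y ≈ -61.7 km

Distance from S−P lag: d = Δt · v_P v_S / (v_P − v_S) = Δt · (6.77·3.36)/(6.77−3.36) ≈ 6.6707·Δt.
So d_A = 109.76, d_B = 163.76, d_C = 39.38 km.
Circle about each station: (x − 90.1)² + (y + 114.0)² = 109.76²; (x + 76.5)² + (y − 86.3)² = 163.76²; (x + 41.0)² + (y + 80.5)² = 39.38².
Subtracting the A equation from the B and C equations removes the quadratic terms:
-333.2 x + 400.6 y = -22584.15
-262.2 x + 67.0 y = -2456.29
Solving the 2×2 system: x ≈ -6.4, y ≈ -61.7 km.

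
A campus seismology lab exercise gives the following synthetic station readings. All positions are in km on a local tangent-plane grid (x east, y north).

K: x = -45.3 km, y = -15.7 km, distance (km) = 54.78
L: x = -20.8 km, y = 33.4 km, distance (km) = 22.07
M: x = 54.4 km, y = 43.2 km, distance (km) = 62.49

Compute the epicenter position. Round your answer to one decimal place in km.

Circle about each station: (x + 45.3)² + (y + 15.7)² = 54.78²; (x + 20.8)² + (y − 33.4)² = 22.07²; (x − 54.4)² + (y − 43.2)² = 62.49².
Subtracting the K equation from the L and M equations removes the quadratic terms:
49.0 x + 98.2 y = 1763.38
199.4 x + 117.8 y = 1622.87
Solving the 2×2 system: x ≈ -3.5, y ≈ 19.7 km.
Check against K (with the unrounded x, y): √((x + 45.3)²+(y + 15.7)²) = 54.78 ≈ 54.78 km. ✓

x ≈ -3.5 km, y ≈ 19.7 km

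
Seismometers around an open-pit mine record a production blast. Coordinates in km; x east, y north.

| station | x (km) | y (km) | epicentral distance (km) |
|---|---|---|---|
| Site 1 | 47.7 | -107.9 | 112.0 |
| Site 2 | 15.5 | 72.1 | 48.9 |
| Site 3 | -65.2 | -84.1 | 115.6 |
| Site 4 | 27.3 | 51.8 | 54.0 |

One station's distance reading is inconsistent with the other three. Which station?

Solve using three stations at a time. Using Site 1, Site 3, Site 4 (subtract circle equations pairwise → linear system) gives (x, y) ≈ (15.0, -0.8).
Distances from that point to each station vs reported:
  Site 1: calculated 112.0 vs reported 112.0 → residual 0.0 km
  Site 2: calculated 72.9 vs reported 48.9 → residual 24.0 km
  Site 3: calculated 115.6 vs reported 115.6 → residual 0.0 km
  Site 4: calculated 54.0 vs reported 54.0 → residual 0.0 km
Site 1, Site 3, Site 4 are mutually consistent (residuals ≈ 0); Site 2 is off by 24.0 km.

Site 2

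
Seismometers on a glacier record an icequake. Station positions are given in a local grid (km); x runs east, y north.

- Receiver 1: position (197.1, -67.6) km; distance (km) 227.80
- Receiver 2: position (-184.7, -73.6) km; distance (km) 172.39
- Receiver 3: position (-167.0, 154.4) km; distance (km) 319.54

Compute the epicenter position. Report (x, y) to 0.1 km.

Circle about each station: (x − 197.1)² + (y + 67.6)² = 227.80²; (x + 184.7)² + (y + 73.6)² = 172.39²; (x + 167.0)² + (y − 154.4)² = 319.54².
Subtracting the Receiver 1 equation from the Receiver 2 and Receiver 3 equations removes the quadratic terms:
-763.6 x − 12.0 y = 18287.41
-728.2 x + 444.0 y = -41902.78
Solving the 2×2 system: x ≈ -21.9, y ≈ -130.3 km.
Check against Receiver 1 (with the unrounded x, y): √((x − 197.1)²+(y + 67.6)²) = 227.80 ≈ 227.80 km. ✓

(-21.9, -130.3)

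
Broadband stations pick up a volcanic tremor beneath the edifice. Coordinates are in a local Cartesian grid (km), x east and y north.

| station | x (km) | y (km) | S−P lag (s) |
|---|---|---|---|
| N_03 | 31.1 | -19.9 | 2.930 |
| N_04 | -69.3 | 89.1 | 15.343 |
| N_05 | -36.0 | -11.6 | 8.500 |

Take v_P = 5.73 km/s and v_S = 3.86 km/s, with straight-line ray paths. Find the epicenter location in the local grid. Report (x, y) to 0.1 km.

61.3 km east, -36.9 km north

Distance from S−P lag: d = Δt · v_P v_S / (v_P − v_S) = Δt · (5.73·3.86)/(5.73−3.86) ≈ 11.8277·Δt.
So d_N_03 = 34.66, d_N_04 = 181.47, d_N_05 = 100.54 km.
Circle about each station: (x − 31.1)² + (y + 19.9)² = 34.66²; (x + 69.3)² + (y − 89.1)² = 181.47²; (x + 36.0)² + (y + 11.6)² = 100.54².
Subtracting the N_03 equation from the N_04 and N_05 equations removes the quadratic terms:
-200.8 x + 218.0 y = -20351.97
-134.2 x + 16.6 y = -8839.64
Solving the 2×2 system: x ≈ 61.3, y ≈ -36.9 km.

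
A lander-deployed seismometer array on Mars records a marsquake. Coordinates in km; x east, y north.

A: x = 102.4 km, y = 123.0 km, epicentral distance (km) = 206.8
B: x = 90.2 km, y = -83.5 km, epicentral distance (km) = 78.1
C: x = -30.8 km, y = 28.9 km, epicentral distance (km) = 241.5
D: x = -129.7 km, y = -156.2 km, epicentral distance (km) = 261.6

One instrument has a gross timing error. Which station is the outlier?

Solve using three stations at a time. Using B, C, D (subtract circle equations pairwise → linear system) gives (x, y) ≈ (131.8, -149.7).
Distances from that point to each station vs reported:
  A: calculated 274.2 vs reported 206.8 → residual 67.4 km
  B: calculated 78.2 vs reported 78.1 → residual 0.1 km
  C: calculated 241.5 vs reported 241.5 → residual 0.0 km
  D: calculated 261.6 vs reported 261.6 → residual 0.0 km
B, C, D are mutually consistent (residuals ≈ 0); A is off by 67.4 km.

A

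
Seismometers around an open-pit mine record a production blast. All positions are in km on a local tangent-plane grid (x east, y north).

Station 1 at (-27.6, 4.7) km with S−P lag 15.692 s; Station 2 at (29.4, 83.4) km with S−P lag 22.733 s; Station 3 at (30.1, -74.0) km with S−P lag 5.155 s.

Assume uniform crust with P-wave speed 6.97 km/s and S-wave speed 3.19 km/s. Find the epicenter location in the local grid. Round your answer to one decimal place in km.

Distance from S−P lag: d = Δt · v_P v_S / (v_P − v_S) = Δt · (6.97·3.19)/(6.97−3.19) ≈ 5.8821·Δt.
So d_Station 1 = 92.30, d_Station 2 = 133.72, d_Station 3 = 30.32 km.
Circle about each station: (x + 27.6)² + (y − 4.7)² = 92.30²; (x − 29.4)² + (y − 83.4)² = 133.72²; (x − 30.1)² + (y + 74.0)² = 30.32².
Subtracting the Station 1 equation from the Station 2 and Station 3 equations removes the quadratic terms:
114.0 x + 157.4 y = -2325.68
115.4 x − 157.4 y = 13198.15
Solving the 2×2 system: x ≈ 47.4, y ≈ -49.1 km.

(47.4, -49.1)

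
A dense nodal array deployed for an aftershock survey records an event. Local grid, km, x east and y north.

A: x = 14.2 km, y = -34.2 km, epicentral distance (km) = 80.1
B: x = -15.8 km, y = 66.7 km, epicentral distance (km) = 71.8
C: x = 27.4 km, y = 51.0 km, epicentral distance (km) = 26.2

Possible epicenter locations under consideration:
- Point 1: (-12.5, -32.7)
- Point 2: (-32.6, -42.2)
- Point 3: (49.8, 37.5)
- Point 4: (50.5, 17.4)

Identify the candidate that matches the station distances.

Point 3

For each candidate, compare |candidate − station| to the reported distance:
Point 1: residuals A 53.4, B 27.7, C 66.5 → max 66.5 km
Point 2: residuals A 32.6, B 38.4, C 84.6 → max 84.6 km
Point 3: residuals A 0.0, B 0.0, C 0.0 → max 0.0 km
Point 4: residuals A 17.0, B 10.8, C 14.6 → max 17.0 km
Only Point 3 has all residuals ≈ 0.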